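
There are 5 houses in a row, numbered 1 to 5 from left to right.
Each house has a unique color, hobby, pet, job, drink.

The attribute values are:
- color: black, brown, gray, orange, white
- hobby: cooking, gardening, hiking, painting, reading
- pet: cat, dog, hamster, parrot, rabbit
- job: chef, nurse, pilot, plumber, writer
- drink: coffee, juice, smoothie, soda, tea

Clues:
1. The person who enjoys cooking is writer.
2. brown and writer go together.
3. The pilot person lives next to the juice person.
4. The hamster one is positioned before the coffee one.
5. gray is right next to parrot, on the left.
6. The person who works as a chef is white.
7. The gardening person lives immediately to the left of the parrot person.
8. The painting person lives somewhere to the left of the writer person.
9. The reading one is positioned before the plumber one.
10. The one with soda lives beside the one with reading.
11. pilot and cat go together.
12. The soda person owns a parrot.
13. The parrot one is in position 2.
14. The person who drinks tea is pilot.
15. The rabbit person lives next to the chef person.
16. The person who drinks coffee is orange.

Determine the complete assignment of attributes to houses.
Solution:

House | Color | Hobby | Pet | Job | Drink
-----------------------------------------
  1   | gray | gardening | rabbit | nurse | smoothie
  2   | white | painting | parrot | chef | soda
  3   | black | reading | cat | pilot | tea
  4   | brown | cooking | hamster | writer | juice
  5   | orange | hiking | dog | plumber | coffee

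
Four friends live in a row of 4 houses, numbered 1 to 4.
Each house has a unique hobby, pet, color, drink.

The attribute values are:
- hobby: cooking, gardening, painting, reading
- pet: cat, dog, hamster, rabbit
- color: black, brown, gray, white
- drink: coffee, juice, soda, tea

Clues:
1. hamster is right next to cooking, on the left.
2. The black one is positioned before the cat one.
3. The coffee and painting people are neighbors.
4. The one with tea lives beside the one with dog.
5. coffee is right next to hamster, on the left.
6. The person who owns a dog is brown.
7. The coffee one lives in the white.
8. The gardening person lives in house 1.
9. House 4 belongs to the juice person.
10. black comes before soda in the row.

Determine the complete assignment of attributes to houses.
Solution:

House | Hobby | Pet | Color | Drink
-----------------------------------
  1   | gardening | rabbit | white | coffee
  2   | painting | hamster | black | tea
  3   | cooking | dog | brown | soda
  4   | reading | cat | gray | juice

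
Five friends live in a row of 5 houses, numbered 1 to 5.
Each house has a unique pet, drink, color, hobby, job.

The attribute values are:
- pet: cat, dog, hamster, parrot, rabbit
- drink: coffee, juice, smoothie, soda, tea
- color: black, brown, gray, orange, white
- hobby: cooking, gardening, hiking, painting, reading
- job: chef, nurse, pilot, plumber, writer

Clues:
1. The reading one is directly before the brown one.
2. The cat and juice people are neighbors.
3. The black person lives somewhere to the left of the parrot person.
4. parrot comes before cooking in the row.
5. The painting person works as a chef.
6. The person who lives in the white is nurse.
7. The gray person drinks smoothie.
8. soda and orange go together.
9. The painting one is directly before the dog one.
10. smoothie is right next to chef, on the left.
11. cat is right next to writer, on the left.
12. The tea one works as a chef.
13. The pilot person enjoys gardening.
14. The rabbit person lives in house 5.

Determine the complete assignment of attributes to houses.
Solution:

House | Pet | Drink | Color | Hobby | Job
-----------------------------------------
  1   | hamster | smoothie | gray | reading | plumber
  2   | cat | tea | brown | painting | chef
  3   | dog | juice | black | hiking | writer
  4   | parrot | soda | orange | gardening | pilot
  5   | rabbit | coffee | white | cooking | nurse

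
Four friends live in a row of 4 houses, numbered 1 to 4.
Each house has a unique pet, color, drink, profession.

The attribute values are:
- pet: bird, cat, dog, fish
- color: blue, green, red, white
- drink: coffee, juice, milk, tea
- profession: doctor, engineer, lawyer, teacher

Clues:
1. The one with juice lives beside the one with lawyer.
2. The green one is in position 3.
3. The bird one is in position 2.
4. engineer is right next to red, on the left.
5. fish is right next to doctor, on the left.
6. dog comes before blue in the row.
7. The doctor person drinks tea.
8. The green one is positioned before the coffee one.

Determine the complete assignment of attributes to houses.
Solution:

House | Pet | Color | Drink | Profession
----------------------------------------
  1   | fish | white | milk | engineer
  2   | bird | red | tea | doctor
  3   | dog | green | juice | teacher
  4   | cat | blue | coffee | lawyer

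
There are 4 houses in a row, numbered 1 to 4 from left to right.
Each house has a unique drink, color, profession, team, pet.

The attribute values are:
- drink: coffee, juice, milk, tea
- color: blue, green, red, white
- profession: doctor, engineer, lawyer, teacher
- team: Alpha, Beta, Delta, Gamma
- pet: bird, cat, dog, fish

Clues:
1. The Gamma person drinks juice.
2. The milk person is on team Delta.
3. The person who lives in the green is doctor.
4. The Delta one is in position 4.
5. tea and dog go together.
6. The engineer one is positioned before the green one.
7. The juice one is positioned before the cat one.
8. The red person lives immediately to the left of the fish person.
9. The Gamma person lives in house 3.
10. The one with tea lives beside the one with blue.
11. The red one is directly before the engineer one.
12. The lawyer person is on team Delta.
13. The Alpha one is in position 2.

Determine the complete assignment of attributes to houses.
Solution:

House | Drink | Color | Profession | Team | Pet
-----------------------------------------------
  1   | tea | red | teacher | Beta | dog
  2   | coffee | blue | engineer | Alpha | fish
  3   | juice | green | doctor | Gamma | bird
  4   | milk | white | lawyer | Delta | cat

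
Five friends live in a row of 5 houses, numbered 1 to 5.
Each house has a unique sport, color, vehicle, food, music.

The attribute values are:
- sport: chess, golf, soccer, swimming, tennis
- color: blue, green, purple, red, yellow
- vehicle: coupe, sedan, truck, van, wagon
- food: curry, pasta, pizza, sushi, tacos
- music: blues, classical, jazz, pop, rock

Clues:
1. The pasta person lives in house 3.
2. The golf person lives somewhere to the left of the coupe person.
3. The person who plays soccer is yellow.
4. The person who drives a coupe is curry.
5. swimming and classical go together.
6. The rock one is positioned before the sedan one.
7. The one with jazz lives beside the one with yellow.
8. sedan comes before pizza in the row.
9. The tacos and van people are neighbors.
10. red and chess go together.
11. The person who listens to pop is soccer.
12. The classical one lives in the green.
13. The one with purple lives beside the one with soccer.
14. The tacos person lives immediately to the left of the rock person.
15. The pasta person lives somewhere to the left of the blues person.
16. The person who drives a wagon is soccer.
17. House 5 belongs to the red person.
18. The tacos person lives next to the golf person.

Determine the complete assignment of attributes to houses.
Solution:

House | Sport | Color | Vehicle | Food | Music
----------------------------------------------
  1   | swimming | green | truck | tacos | classical
  2   | golf | blue | van | sushi | rock
  3   | tennis | purple | sedan | pasta | jazz
  4   | soccer | yellow | wagon | pizza | pop
  5   | chess | red | coupe | curry | blues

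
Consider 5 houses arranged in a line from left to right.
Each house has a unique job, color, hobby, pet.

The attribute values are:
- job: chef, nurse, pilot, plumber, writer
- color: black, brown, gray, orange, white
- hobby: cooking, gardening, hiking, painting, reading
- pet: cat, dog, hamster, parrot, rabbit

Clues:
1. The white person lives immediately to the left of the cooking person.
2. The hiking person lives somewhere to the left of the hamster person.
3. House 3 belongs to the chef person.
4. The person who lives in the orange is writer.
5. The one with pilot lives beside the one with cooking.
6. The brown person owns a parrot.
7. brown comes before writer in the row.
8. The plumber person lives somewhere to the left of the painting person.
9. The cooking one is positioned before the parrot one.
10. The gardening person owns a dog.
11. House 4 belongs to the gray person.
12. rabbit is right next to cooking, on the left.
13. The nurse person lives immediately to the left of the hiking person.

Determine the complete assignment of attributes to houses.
Solution:

House | Job | Color | Hobby | Pet
---------------------------------
  1   | pilot | white | reading | rabbit
  2   | nurse | black | cooking | cat
  3   | chef | brown | hiking | parrot
  4   | plumber | gray | gardening | dog
  5   | writer | orange | painting | hamster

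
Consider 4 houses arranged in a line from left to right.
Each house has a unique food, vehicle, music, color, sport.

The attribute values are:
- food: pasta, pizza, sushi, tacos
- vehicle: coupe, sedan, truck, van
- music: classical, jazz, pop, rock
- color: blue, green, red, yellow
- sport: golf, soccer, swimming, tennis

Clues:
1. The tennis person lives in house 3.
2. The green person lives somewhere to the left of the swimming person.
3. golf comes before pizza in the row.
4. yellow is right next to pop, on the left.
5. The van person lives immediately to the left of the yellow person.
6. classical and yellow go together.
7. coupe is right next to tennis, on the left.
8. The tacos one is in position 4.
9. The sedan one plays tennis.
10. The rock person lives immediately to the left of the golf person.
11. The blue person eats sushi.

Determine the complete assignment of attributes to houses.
Solution:

House | Food | Vehicle | Music | Color | Sport
----------------------------------------------
  1   | sushi | van | rock | blue | soccer
  2   | pasta | coupe | classical | yellow | golf
  3   | pizza | sedan | pop | green | tennis
  4   | tacos | truck | jazz | red | swimming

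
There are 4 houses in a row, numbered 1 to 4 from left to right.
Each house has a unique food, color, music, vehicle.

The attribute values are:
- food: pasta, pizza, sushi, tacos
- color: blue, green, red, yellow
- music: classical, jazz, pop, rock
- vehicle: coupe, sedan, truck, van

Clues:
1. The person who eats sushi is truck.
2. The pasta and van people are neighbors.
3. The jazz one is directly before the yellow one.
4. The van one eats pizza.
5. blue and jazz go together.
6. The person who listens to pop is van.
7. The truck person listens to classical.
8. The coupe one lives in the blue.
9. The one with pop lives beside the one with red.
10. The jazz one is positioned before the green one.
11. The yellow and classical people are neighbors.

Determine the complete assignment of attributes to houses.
Solution:

House | Food | Color | Music | Vehicle
--------------------------------------
  1   | pasta | blue | jazz | coupe
  2   | pizza | yellow | pop | van
  3   | sushi | red | classical | truck
  4   | tacos | green | rock | sedan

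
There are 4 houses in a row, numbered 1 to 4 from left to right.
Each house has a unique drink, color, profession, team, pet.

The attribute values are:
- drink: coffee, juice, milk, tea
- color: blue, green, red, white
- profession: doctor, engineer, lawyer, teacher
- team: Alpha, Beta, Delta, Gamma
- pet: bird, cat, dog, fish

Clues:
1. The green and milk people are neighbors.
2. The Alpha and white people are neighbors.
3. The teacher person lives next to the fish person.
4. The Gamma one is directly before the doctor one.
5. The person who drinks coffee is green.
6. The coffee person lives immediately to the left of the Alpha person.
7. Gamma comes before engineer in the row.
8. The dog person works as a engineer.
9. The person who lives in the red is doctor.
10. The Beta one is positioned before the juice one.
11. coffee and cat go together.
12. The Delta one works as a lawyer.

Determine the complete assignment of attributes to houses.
Solution:

House | Drink | Color | Profession | Team | Pet
-----------------------------------------------
  1   | coffee | green | teacher | Gamma | cat
  2   | milk | red | doctor | Alpha | fish
  3   | tea | white | engineer | Beta | dog
  4   | juice | blue | lawyer | Delta | bird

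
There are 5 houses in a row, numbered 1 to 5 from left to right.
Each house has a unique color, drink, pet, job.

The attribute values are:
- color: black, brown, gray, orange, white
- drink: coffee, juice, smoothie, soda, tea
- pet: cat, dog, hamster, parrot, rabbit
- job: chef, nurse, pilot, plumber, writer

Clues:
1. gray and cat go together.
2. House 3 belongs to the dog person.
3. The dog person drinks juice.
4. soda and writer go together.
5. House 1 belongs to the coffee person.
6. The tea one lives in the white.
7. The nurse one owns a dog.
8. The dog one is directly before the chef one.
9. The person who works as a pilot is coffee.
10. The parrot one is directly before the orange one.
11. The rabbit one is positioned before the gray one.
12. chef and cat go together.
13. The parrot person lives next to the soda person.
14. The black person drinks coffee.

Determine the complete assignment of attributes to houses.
Solution:

House | Color | Drink | Pet | Job
---------------------------------
  1   | black | coffee | parrot | pilot
  2   | orange | soda | rabbit | writer
  3   | brown | juice | dog | nurse
  4   | gray | smoothie | cat | chef
  5   | white | tea | hamster | plumber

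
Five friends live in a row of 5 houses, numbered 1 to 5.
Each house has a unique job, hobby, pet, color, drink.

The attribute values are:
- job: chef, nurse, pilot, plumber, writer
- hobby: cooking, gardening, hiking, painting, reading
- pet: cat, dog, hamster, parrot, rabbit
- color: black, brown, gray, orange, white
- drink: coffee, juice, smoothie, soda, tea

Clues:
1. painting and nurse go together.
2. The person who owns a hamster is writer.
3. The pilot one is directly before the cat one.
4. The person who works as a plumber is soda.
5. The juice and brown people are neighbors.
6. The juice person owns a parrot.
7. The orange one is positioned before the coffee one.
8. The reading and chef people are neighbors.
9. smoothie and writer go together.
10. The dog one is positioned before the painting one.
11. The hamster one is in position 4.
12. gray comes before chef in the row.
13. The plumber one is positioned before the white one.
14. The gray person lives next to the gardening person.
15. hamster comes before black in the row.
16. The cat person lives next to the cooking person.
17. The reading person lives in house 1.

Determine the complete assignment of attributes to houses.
Solution:

House | Job | Hobby | Pet | Color | Drink
-----------------------------------------
  1   | pilot | reading | parrot | gray | juice
  2   | chef | gardening | cat | brown | tea
  3   | plumber | cooking | dog | orange | soda
  4   | writer | hiking | hamster | white | smoothie
  5   | nurse | painting | rabbit | black | coffee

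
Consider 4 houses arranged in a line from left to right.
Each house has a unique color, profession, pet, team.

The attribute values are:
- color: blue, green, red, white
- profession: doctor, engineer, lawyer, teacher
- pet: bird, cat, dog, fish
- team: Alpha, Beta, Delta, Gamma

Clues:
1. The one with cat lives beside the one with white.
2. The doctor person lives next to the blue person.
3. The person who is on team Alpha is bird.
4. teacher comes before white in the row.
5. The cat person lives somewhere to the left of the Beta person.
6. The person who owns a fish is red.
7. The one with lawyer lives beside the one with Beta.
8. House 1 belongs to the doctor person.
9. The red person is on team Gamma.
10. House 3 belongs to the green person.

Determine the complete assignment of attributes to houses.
Solution:

House | Color | Profession | Pet | Team
---------------------------------------
  1   | red | doctor | fish | Gamma
  2   | blue | teacher | bird | Alpha
  3   | green | lawyer | cat | Delta
  4   | white | engineer | dog | Beta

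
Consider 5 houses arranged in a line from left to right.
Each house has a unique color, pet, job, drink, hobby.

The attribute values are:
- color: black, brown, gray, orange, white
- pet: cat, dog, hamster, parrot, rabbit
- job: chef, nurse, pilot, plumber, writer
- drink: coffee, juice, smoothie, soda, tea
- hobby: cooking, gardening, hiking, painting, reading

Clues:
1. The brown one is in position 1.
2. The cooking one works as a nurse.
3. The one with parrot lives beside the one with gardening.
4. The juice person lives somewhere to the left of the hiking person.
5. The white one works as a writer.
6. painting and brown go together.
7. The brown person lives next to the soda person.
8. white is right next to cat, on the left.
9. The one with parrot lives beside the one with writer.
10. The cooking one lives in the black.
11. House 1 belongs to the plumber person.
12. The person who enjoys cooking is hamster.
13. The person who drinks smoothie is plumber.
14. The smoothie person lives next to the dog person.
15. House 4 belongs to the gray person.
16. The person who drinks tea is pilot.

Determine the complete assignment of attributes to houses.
Solution:

House | Color | Pet | Job | Drink | Hobby
-----------------------------------------
  1   | brown | parrot | plumber | smoothie | painting
  2   | white | dog | writer | soda | gardening
  3   | orange | cat | chef | juice | reading
  4   | gray | rabbit | pilot | tea | hiking
  5   | black | hamster | nurse | coffee | cooking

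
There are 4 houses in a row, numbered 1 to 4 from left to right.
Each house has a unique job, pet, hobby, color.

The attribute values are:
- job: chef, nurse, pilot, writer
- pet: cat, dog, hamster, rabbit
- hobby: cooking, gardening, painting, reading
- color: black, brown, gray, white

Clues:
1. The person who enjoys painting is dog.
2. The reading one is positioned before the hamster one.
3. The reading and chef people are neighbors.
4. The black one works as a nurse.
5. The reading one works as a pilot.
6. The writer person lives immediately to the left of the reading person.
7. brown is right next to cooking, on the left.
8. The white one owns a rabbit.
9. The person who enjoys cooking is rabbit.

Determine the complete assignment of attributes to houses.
Solution:

House | Job | Pet | Hobby | Color
---------------------------------
  1   | writer | dog | painting | gray
  2   | pilot | cat | reading | brown
  3   | chef | rabbit | cooking | white
  4   | nurse | hamster | gardening | black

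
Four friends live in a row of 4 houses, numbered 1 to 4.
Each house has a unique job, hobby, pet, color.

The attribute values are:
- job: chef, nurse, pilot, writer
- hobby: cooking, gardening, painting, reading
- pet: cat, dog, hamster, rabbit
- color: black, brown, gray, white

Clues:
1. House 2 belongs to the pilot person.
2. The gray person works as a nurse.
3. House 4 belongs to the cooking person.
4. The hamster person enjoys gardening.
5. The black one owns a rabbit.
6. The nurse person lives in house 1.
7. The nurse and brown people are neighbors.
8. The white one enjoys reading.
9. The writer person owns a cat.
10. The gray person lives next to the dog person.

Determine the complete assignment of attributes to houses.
Solution:

House | Job | Hobby | Pet | Color
---------------------------------
  1   | nurse | gardening | hamster | gray
  2   | pilot | painting | dog | brown
  3   | writer | reading | cat | white
  4   | chef | cooking | rabbit | black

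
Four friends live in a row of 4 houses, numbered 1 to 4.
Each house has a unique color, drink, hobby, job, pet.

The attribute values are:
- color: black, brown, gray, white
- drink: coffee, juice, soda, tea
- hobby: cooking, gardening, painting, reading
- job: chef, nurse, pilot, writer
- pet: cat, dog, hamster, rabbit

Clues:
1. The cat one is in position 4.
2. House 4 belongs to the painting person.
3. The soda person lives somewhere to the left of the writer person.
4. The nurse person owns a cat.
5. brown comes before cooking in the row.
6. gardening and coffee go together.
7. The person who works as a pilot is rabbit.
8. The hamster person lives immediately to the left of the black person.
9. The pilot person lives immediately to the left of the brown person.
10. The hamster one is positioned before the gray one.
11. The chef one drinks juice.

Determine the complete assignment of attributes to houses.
Solution:

House | Color | Drink | Hobby | Job | Pet
-----------------------------------------
  1   | white | soda | reading | pilot | rabbit
  2   | brown | coffee | gardening | writer | hamster
  3   | black | juice | cooking | chef | dog
  4   | gray | tea | painting | nurse | cat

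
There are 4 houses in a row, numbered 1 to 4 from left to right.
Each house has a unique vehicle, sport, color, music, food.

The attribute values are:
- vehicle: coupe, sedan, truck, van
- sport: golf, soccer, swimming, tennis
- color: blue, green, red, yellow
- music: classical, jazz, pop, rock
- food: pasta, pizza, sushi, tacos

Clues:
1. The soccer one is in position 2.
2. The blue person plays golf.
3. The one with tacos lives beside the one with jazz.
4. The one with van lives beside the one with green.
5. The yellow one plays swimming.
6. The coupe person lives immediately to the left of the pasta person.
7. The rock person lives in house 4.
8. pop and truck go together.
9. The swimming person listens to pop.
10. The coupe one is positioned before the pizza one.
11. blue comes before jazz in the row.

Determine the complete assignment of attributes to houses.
Solution:

House | Vehicle | Sport | Color | Music | Food
----------------------------------------------
  1   | van | golf | blue | classical | tacos
  2   | coupe | soccer | green | jazz | sushi
  3   | truck | swimming | yellow | pop | pasta
  4   | sedan | tennis | red | rock | pizza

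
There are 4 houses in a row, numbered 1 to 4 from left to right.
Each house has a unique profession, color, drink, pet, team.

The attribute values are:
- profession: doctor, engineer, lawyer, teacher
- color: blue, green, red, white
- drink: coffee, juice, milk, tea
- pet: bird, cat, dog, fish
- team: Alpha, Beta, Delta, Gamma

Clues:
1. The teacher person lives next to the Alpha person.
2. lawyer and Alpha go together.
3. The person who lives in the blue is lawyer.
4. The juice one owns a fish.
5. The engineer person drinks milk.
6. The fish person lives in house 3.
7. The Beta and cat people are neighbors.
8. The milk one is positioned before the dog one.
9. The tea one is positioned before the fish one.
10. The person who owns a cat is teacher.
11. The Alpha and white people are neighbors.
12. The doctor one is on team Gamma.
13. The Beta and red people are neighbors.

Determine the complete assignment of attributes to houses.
Solution:

House | Profession | Color | Drink | Pet | Team
-----------------------------------------------
  1   | engineer | green | milk | bird | Beta
  2   | teacher | red | tea | cat | Delta
  3   | lawyer | blue | juice | fish | Alpha
  4   | doctor | white | coffee | dog | Gamma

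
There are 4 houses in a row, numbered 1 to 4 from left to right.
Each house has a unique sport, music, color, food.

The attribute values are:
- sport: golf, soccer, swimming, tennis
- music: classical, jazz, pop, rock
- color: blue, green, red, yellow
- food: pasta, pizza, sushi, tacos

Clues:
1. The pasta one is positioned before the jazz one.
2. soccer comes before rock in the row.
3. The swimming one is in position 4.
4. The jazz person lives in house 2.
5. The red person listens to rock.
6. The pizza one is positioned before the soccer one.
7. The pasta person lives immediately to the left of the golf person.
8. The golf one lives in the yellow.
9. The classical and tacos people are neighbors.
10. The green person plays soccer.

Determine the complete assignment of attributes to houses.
Solution:

House | Sport | Music | Color | Food
------------------------------------
  1   | tennis | pop | blue | pasta
  2   | golf | jazz | yellow | pizza
  3   | soccer | classical | green | sushi
  4   | swimming | rock | red | tacos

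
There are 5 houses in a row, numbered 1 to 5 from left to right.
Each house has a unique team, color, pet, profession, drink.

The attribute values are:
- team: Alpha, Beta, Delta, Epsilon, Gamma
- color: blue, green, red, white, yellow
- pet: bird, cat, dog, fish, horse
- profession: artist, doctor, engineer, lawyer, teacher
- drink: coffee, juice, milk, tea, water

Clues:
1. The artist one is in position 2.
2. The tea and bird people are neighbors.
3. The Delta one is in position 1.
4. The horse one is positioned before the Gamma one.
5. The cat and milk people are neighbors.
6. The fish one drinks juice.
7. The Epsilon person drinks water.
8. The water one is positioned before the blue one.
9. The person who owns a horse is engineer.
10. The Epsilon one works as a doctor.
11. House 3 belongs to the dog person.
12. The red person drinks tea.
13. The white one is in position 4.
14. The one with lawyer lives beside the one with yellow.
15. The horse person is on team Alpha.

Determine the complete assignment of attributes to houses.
Solution:

House | Team | Color | Pet | Profession | Drink
-----------------------------------------------
  1   | Delta | red | cat | lawyer | tea
  2   | Beta | yellow | bird | artist | milk
  3   | Epsilon | green | dog | doctor | water
  4   | Alpha | white | horse | engineer | coffee
  5   | Gamma | blue | fish | teacher | juice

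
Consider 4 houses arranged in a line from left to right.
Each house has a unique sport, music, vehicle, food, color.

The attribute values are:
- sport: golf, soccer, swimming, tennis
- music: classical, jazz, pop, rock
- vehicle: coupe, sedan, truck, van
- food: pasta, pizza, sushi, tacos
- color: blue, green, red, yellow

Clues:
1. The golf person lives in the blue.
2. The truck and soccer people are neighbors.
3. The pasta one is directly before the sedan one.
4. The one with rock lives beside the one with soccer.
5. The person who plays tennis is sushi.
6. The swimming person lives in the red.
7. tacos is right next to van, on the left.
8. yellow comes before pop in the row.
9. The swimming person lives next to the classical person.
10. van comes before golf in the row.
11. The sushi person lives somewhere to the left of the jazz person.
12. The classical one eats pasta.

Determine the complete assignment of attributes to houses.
Solution:

House | Sport | Music | Vehicle | Food | Color
----------------------------------------------
  1   | swimming | rock | truck | tacos | red
  2   | soccer | classical | van | pasta | yellow
  3   | tennis | pop | sedan | sushi | green
  4   | golf | jazz | coupe | pizza | blue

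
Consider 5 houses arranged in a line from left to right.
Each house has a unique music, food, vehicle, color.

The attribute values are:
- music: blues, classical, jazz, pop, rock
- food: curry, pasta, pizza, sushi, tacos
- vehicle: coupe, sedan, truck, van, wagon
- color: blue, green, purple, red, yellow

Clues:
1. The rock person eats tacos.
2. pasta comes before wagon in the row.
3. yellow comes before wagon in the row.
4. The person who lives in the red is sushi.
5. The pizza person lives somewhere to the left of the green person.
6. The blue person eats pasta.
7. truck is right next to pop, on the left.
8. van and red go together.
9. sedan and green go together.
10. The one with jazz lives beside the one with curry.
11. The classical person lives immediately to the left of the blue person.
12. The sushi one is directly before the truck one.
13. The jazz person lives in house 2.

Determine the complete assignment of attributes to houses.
Solution:

House | Music | Food | Vehicle | Color
--------------------------------------
  1   | classical | sushi | van | red
  2   | jazz | pasta | truck | blue
  3   | pop | curry | coupe | yellow
  4   | blues | pizza | wagon | purple
  5   | rock | tacos | sedan | green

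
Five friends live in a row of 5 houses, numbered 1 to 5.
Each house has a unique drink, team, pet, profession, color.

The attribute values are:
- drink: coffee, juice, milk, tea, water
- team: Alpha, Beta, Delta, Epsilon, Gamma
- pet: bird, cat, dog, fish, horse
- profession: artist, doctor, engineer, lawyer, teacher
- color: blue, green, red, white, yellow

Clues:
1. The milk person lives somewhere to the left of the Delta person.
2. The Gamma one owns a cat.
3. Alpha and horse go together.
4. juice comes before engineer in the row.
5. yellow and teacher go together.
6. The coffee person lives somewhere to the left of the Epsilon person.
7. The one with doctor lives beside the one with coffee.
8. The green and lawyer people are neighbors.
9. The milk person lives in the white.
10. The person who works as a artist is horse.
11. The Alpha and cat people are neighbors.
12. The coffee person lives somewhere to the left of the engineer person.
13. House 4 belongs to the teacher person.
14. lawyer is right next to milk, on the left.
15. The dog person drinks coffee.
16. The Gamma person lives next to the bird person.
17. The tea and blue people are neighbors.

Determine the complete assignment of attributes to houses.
Solution:

House | Drink | Team | Pet | Profession | Color
-----------------------------------------------
  1   | tea | Alpha | horse | artist | green
  2   | juice | Gamma | cat | lawyer | blue
  3   | milk | Beta | bird | doctor | white
  4   | coffee | Delta | dog | teacher | yellow
  5   | water | Epsilon | fish | engineer | red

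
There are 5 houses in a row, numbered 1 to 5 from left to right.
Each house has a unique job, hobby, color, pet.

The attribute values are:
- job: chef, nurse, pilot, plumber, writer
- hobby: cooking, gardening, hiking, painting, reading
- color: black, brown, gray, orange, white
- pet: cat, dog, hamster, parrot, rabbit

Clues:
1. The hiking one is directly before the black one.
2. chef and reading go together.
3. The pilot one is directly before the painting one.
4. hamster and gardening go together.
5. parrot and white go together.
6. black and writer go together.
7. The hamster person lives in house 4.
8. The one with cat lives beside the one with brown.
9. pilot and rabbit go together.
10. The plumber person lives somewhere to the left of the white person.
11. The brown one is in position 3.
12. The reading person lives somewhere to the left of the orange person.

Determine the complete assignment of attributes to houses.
Solution:

House | Job | Hobby | Color | Pet
---------------------------------
  1   | pilot | hiking | gray | rabbit
  2   | writer | painting | black | cat
  3   | chef | reading | brown | dog
  4   | plumber | gardening | orange | hamster
  5   | nurse | cooking | white | parrot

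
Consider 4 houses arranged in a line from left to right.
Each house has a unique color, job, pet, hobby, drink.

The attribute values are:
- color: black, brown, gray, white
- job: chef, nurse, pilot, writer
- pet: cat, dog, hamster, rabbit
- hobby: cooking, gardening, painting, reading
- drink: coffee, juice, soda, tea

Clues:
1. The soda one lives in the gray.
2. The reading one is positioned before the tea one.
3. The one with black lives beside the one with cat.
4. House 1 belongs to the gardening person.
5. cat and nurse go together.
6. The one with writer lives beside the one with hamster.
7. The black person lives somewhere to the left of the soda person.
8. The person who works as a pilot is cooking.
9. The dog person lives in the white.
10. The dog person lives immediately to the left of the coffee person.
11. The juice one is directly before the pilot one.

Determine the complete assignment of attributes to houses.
Solution:

House | Color | Job | Pet | Hobby | Drink
-----------------------------------------
  1   | white | writer | dog | gardening | juice
  2   | black | pilot | hamster | cooking | coffee
  3   | gray | nurse | cat | reading | soda
  4   | brown | chef | rabbit | painting | tea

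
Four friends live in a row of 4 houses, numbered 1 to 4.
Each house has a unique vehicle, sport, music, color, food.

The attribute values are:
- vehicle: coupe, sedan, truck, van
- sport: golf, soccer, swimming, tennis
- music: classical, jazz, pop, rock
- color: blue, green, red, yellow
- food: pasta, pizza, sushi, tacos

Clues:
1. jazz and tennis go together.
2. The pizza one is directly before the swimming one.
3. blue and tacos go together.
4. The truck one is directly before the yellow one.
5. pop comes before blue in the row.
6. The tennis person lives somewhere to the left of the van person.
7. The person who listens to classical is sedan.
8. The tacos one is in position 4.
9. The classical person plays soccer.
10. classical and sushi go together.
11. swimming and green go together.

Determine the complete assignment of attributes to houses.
Solution:

House | Vehicle | Sport | Music | Color | Food
----------------------------------------------
  1   | coupe | tennis | jazz | red | pizza
  2   | truck | swimming | pop | green | pasta
  3   | sedan | soccer | classical | yellow | sushi
  4   | van | golf | rock | blue | tacos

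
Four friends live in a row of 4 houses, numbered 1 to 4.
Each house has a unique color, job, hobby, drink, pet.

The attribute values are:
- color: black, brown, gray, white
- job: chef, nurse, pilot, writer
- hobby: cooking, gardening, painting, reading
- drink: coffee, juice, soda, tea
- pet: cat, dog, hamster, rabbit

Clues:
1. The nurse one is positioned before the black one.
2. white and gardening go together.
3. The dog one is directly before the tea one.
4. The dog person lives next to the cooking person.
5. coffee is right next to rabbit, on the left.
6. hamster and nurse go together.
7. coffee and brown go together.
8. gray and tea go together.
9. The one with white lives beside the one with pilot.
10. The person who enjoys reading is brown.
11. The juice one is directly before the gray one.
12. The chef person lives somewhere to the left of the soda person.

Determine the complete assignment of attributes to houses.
Solution:

House | Color | Job | Hobby | Drink | Pet
-----------------------------------------
  1   | white | chef | gardening | juice | dog
  2   | gray | pilot | cooking | tea | cat
  3   | brown | nurse | reading | coffee | hamster
  4   | black | writer | painting | soda | rabbit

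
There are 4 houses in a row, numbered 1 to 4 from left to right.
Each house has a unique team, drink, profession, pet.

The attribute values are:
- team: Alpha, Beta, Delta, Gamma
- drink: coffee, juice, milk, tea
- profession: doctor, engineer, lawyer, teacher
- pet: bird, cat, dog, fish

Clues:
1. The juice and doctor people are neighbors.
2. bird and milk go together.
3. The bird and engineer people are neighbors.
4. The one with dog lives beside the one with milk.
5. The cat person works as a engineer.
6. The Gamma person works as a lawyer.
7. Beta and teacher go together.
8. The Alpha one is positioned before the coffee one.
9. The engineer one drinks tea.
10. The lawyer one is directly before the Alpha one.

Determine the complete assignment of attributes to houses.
Solution:

House | Team | Drink | Profession | Pet
---------------------------------------
  1   | Gamma | juice | lawyer | dog
  2   | Alpha | milk | doctor | bird
  3   | Delta | tea | engineer | cat
  4   | Beta | coffee | teacher | fish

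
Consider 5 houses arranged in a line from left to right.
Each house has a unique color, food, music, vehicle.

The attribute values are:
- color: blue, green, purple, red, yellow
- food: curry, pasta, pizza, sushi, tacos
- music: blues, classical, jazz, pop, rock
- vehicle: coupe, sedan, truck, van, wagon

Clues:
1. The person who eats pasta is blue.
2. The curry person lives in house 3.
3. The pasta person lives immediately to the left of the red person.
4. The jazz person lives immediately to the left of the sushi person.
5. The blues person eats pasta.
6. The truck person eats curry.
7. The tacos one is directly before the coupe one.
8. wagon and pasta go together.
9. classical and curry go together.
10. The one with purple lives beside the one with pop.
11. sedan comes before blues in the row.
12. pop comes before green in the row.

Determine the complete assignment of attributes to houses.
Solution:

House | Color | Food | Music | Vehicle
--------------------------------------
  1   | purple | tacos | jazz | sedan
  2   | yellow | sushi | pop | coupe
  3   | green | curry | classical | truck
  4   | blue | pasta | blues | wagon
  5   | red | pizza | rock | van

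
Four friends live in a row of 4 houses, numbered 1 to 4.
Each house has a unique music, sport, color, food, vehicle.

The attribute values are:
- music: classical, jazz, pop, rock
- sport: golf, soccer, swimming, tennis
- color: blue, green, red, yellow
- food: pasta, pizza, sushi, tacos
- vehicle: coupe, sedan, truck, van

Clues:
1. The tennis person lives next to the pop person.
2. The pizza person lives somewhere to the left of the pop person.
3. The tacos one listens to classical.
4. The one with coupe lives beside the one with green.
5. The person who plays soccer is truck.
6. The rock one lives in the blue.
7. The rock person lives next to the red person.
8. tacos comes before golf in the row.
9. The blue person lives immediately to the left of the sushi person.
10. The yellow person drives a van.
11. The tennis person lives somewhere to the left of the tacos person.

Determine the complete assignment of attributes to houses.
Solution:

House | Music | Sport | Color | Food | Vehicle
----------------------------------------------
  1   | rock | tennis | blue | pizza | sedan
  2   | pop | swimming | red | sushi | coupe
  3   | classical | soccer | green | tacos | truck
  4   | jazz | golf | yellow | pasta | van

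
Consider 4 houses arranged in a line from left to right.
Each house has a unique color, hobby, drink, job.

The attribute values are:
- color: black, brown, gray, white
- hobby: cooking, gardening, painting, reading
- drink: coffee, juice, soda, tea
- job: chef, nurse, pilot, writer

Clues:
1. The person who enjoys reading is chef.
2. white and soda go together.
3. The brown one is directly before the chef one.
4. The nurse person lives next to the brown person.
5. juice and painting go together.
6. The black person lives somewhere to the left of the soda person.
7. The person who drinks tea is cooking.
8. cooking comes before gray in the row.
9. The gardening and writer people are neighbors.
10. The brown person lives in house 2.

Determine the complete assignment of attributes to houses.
Solution:

House | Color | Hobby | Drink | Job
-----------------------------------
  1   | black | gardening | coffee | nurse
  2   | brown | cooking | tea | writer
  3   | white | reading | soda | chef
  4   | gray | painting | juice | pilot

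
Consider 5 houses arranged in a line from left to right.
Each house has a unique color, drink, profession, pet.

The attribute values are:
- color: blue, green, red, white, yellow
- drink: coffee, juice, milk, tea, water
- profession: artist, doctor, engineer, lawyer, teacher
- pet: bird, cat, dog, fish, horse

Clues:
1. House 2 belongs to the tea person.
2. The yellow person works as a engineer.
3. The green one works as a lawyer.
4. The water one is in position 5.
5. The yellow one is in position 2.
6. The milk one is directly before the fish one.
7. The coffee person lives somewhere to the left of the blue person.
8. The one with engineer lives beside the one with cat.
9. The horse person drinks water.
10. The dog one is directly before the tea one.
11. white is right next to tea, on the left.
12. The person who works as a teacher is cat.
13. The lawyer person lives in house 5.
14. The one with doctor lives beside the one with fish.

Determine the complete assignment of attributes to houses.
Solution:

House | Color | Drink | Profession | Pet
----------------------------------------
  1   | white | milk | doctor | dog
  2   | yellow | tea | engineer | fish
  3   | red | coffee | teacher | cat
  4   | blue | juice | artist | bird
  5   | green | water | lawyer | horse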